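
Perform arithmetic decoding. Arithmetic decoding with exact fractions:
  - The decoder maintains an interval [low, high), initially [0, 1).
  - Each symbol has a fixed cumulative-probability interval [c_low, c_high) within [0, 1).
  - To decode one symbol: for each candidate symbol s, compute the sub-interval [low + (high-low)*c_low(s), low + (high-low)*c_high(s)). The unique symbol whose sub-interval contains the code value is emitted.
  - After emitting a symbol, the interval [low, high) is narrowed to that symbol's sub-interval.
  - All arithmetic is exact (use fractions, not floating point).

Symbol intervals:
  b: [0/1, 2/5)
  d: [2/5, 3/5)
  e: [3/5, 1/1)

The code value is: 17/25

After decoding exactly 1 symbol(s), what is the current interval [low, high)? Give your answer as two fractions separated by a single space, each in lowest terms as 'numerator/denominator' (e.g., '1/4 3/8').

Step 1: interval [0/1, 1/1), width = 1/1 - 0/1 = 1/1
  'b': [0/1 + 1/1*0/1, 0/1 + 1/1*2/5) = [0/1, 2/5)
  'd': [0/1 + 1/1*2/5, 0/1 + 1/1*3/5) = [2/5, 3/5)
  'e': [0/1 + 1/1*3/5, 0/1 + 1/1*1/1) = [3/5, 1/1) <- contains code 17/25
  emit 'e', narrow to [3/5, 1/1)

Answer: 3/5 1/1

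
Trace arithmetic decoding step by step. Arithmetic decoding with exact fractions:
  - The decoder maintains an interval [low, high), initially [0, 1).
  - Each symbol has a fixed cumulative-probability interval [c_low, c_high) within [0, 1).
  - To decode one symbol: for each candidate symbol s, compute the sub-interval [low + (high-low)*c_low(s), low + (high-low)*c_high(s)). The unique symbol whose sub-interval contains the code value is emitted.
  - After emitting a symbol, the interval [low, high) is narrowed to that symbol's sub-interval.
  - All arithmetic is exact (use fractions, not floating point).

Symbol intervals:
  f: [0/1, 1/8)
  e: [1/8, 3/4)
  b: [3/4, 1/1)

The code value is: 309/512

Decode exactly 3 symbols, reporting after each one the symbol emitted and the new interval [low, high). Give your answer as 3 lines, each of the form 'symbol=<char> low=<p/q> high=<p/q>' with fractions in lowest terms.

Answer: symbol=e low=1/8 high=3/4
symbol=b low=19/32 high=3/4
symbol=f low=19/32 high=157/256

Derivation:
Step 1: interval [0/1, 1/1), width = 1/1 - 0/1 = 1/1
  'f': [0/1 + 1/1*0/1, 0/1 + 1/1*1/8) = [0/1, 1/8)
  'e': [0/1 + 1/1*1/8, 0/1 + 1/1*3/4) = [1/8, 3/4) <- contains code 309/512
  'b': [0/1 + 1/1*3/4, 0/1 + 1/1*1/1) = [3/4, 1/1)
  emit 'e', narrow to [1/8, 3/4)
Step 2: interval [1/8, 3/4), width = 3/4 - 1/8 = 5/8
  'f': [1/8 + 5/8*0/1, 1/8 + 5/8*1/8) = [1/8, 13/64)
  'e': [1/8 + 5/8*1/8, 1/8 + 5/8*3/4) = [13/64, 19/32)
  'b': [1/8 + 5/8*3/4, 1/8 + 5/8*1/1) = [19/32, 3/4) <- contains code 309/512
  emit 'b', narrow to [19/32, 3/4)
Step 3: interval [19/32, 3/4), width = 3/4 - 19/32 = 5/32
  'f': [19/32 + 5/32*0/1, 19/32 + 5/32*1/8) = [19/32, 157/256) <- contains code 309/512
  'e': [19/32 + 5/32*1/8, 19/32 + 5/32*3/4) = [157/256, 91/128)
  'b': [19/32 + 5/32*3/4, 19/32 + 5/32*1/1) = [91/128, 3/4)
  emit 'f', narrow to [19/32, 157/256)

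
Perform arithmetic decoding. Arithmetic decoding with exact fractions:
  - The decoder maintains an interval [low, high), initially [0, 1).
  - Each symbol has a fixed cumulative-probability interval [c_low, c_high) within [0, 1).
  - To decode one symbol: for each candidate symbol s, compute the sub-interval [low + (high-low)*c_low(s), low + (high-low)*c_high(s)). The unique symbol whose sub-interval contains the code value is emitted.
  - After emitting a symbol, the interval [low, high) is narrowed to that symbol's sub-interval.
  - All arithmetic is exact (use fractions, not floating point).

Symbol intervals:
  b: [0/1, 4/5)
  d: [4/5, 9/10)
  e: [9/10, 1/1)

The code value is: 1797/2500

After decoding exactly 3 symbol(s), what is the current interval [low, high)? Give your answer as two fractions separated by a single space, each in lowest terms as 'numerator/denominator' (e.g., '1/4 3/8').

Step 1: interval [0/1, 1/1), width = 1/1 - 0/1 = 1/1
  'b': [0/1 + 1/1*0/1, 0/1 + 1/1*4/5) = [0/1, 4/5) <- contains code 1797/2500
  'd': [0/1 + 1/1*4/5, 0/1 + 1/1*9/10) = [4/5, 9/10)
  'e': [0/1 + 1/1*9/10, 0/1 + 1/1*1/1) = [9/10, 1/1)
  emit 'b', narrow to [0/1, 4/5)
Step 2: interval [0/1, 4/5), width = 4/5 - 0/1 = 4/5
  'b': [0/1 + 4/5*0/1, 0/1 + 4/5*4/5) = [0/1, 16/25)
  'd': [0/1 + 4/5*4/5, 0/1 + 4/5*9/10) = [16/25, 18/25) <- contains code 1797/2500
  'e': [0/1 + 4/5*9/10, 0/1 + 4/5*1/1) = [18/25, 4/5)
  emit 'd', narrow to [16/25, 18/25)
Step 3: interval [16/25, 18/25), width = 18/25 - 16/25 = 2/25
  'b': [16/25 + 2/25*0/1, 16/25 + 2/25*4/5) = [16/25, 88/125)
  'd': [16/25 + 2/25*4/5, 16/25 + 2/25*9/10) = [88/125, 89/125)
  'e': [16/25 + 2/25*9/10, 16/25 + 2/25*1/1) = [89/125, 18/25) <- contains code 1797/2500
  emit 'e', narrow to [89/125, 18/25)

Answer: 89/125 18/25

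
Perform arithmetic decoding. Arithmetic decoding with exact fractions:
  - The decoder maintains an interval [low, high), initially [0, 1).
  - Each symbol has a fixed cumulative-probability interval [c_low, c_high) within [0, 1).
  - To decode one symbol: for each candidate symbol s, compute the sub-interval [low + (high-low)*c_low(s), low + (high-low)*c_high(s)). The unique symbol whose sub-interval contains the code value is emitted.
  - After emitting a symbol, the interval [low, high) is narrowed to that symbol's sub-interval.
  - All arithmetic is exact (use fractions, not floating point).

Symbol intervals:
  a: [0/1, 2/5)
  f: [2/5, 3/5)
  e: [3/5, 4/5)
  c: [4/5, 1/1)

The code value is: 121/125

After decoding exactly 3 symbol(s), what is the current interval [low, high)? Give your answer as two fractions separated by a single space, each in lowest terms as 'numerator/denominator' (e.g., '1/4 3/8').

Step 1: interval [0/1, 1/1), width = 1/1 - 0/1 = 1/1
  'a': [0/1 + 1/1*0/1, 0/1 + 1/1*2/5) = [0/1, 2/5)
  'f': [0/1 + 1/1*2/5, 0/1 + 1/1*3/5) = [2/5, 3/5)
  'e': [0/1 + 1/1*3/5, 0/1 + 1/1*4/5) = [3/5, 4/5)
  'c': [0/1 + 1/1*4/5, 0/1 + 1/1*1/1) = [4/5, 1/1) <- contains code 121/125
  emit 'c', narrow to [4/5, 1/1)
Step 2: interval [4/5, 1/1), width = 1/1 - 4/5 = 1/5
  'a': [4/5 + 1/5*0/1, 4/5 + 1/5*2/5) = [4/5, 22/25)
  'f': [4/5 + 1/5*2/5, 4/5 + 1/5*3/5) = [22/25, 23/25)
  'e': [4/5 + 1/5*3/5, 4/5 + 1/5*4/5) = [23/25, 24/25)
  'c': [4/5 + 1/5*4/5, 4/5 + 1/5*1/1) = [24/25, 1/1) <- contains code 121/125
  emit 'c', narrow to [24/25, 1/1)
Step 3: interval [24/25, 1/1), width = 1/1 - 24/25 = 1/25
  'a': [24/25 + 1/25*0/1, 24/25 + 1/25*2/5) = [24/25, 122/125) <- contains code 121/125
  'f': [24/25 + 1/25*2/5, 24/25 + 1/25*3/5) = [122/125, 123/125)
  'e': [24/25 + 1/25*3/5, 24/25 + 1/25*4/5) = [123/125, 124/125)
  'c': [24/25 + 1/25*4/5, 24/25 + 1/25*1/1) = [124/125, 1/1)
  emit 'a', narrow to [24/25, 122/125)

Answer: 24/25 122/125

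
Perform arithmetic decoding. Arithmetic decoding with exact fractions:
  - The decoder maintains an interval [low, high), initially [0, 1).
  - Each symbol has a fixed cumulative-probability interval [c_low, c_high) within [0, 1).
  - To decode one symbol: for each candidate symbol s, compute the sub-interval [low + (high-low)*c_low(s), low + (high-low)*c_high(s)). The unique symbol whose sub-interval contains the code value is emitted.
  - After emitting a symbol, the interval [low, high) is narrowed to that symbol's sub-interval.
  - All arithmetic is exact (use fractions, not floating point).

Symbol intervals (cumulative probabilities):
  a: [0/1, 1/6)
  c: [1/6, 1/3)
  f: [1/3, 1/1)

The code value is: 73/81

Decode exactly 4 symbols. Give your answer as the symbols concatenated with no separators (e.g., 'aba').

Step 1: interval [0/1, 1/1), width = 1/1 - 0/1 = 1/1
  'a': [0/1 + 1/1*0/1, 0/1 + 1/1*1/6) = [0/1, 1/6)
  'c': [0/1 + 1/1*1/6, 0/1 + 1/1*1/3) = [1/6, 1/3)
  'f': [0/1 + 1/1*1/3, 0/1 + 1/1*1/1) = [1/3, 1/1) <- contains code 73/81
  emit 'f', narrow to [1/3, 1/1)
Step 2: interval [1/3, 1/1), width = 1/1 - 1/3 = 2/3
  'a': [1/3 + 2/3*0/1, 1/3 + 2/3*1/6) = [1/3, 4/9)
  'c': [1/3 + 2/3*1/6, 1/3 + 2/3*1/3) = [4/9, 5/9)
  'f': [1/3 + 2/3*1/3, 1/3 + 2/3*1/1) = [5/9, 1/1) <- contains code 73/81
  emit 'f', narrow to [5/9, 1/1)
Step 3: interval [5/9, 1/1), width = 1/1 - 5/9 = 4/9
  'a': [5/9 + 4/9*0/1, 5/9 + 4/9*1/6) = [5/9, 17/27)
  'c': [5/9 + 4/9*1/6, 5/9 + 4/9*1/3) = [17/27, 19/27)
  'f': [5/9 + 4/9*1/3, 5/9 + 4/9*1/1) = [19/27, 1/1) <- contains code 73/81
  emit 'f', narrow to [19/27, 1/1)
Step 4: interval [19/27, 1/1), width = 1/1 - 19/27 = 8/27
  'a': [19/27 + 8/27*0/1, 19/27 + 8/27*1/6) = [19/27, 61/81)
  'c': [19/27 + 8/27*1/6, 19/27 + 8/27*1/3) = [61/81, 65/81)
  'f': [19/27 + 8/27*1/3, 19/27 + 8/27*1/1) = [65/81, 1/1) <- contains code 73/81
  emit 'f', narrow to [65/81, 1/1)

Answer: ffff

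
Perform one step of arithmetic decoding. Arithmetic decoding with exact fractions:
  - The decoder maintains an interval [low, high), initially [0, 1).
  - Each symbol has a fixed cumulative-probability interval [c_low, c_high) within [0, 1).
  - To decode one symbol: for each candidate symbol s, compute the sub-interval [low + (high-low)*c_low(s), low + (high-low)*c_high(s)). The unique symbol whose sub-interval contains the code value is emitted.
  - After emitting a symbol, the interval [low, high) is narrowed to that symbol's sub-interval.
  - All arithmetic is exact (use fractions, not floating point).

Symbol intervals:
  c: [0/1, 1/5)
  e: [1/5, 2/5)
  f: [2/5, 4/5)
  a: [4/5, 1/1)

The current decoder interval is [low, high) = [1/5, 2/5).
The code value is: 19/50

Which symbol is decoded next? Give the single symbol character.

Interval width = high − low = 2/5 − 1/5 = 1/5
Scaled code = (code − low) / width = (19/50 − 1/5) / 1/5 = 9/10
  c: [0/1, 1/5) 
  e: [1/5, 2/5) 
  f: [2/5, 4/5) 
  a: [4/5, 1/1) ← scaled code falls here ✓

Answer: a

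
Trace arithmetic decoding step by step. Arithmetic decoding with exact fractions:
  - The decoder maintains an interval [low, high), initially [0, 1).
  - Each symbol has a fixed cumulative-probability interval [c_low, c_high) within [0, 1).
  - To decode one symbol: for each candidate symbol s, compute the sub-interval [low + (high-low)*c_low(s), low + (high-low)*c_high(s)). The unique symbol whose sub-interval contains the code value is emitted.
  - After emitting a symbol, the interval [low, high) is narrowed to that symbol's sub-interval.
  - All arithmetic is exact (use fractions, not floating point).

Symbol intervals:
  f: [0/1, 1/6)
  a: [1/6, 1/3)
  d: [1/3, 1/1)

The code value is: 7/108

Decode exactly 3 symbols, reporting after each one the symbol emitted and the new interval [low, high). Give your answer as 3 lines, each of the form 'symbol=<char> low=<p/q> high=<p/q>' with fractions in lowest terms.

Step 1: interval [0/1, 1/1), width = 1/1 - 0/1 = 1/1
  'f': [0/1 + 1/1*0/1, 0/1 + 1/1*1/6) = [0/1, 1/6) <- contains code 7/108
  'a': [0/1 + 1/1*1/6, 0/1 + 1/1*1/3) = [1/6, 1/3)
  'd': [0/1 + 1/1*1/3, 0/1 + 1/1*1/1) = [1/3, 1/1)
  emit 'f', narrow to [0/1, 1/6)
Step 2: interval [0/1, 1/6), width = 1/6 - 0/1 = 1/6
  'f': [0/1 + 1/6*0/1, 0/1 + 1/6*1/6) = [0/1, 1/36)
  'a': [0/1 + 1/6*1/6, 0/1 + 1/6*1/3) = [1/36, 1/18)
  'd': [0/1 + 1/6*1/3, 0/1 + 1/6*1/1) = [1/18, 1/6) <- contains code 7/108
  emit 'd', narrow to [1/18, 1/6)
Step 3: interval [1/18, 1/6), width = 1/6 - 1/18 = 1/9
  'f': [1/18 + 1/9*0/1, 1/18 + 1/9*1/6) = [1/18, 2/27) <- contains code 7/108
  'a': [1/18 + 1/9*1/6, 1/18 + 1/9*1/3) = [2/27, 5/54)
  'd': [1/18 + 1/9*1/3, 1/18 + 1/9*1/1) = [5/54, 1/6)
  emit 'f', narrow to [1/18, 2/27)

Answer: symbol=f low=0/1 high=1/6
symbol=d low=1/18 high=1/6
symbol=f low=1/18 high=2/27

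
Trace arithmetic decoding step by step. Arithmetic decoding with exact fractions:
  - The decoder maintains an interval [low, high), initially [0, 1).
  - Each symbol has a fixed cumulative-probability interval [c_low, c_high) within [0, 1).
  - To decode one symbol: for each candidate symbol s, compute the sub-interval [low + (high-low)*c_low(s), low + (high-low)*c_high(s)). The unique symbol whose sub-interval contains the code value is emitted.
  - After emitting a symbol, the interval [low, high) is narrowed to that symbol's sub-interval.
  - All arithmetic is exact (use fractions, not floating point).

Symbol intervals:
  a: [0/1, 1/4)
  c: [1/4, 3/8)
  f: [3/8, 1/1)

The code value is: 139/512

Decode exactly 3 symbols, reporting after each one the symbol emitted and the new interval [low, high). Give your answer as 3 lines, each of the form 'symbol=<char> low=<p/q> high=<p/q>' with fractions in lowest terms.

Answer: symbol=c low=1/4 high=3/8
symbol=a low=1/4 high=9/32
symbol=f low=67/256 high=9/32

Derivation:
Step 1: interval [0/1, 1/1), width = 1/1 - 0/1 = 1/1
  'a': [0/1 + 1/1*0/1, 0/1 + 1/1*1/4) = [0/1, 1/4)
  'c': [0/1 + 1/1*1/4, 0/1 + 1/1*3/8) = [1/4, 3/8) <- contains code 139/512
  'f': [0/1 + 1/1*3/8, 0/1 + 1/1*1/1) = [3/8, 1/1)
  emit 'c', narrow to [1/4, 3/8)
Step 2: interval [1/4, 3/8), width = 3/8 - 1/4 = 1/8
  'a': [1/4 + 1/8*0/1, 1/4 + 1/8*1/4) = [1/4, 9/32) <- contains code 139/512
  'c': [1/4 + 1/8*1/4, 1/4 + 1/8*3/8) = [9/32, 19/64)
  'f': [1/4 + 1/8*3/8, 1/4 + 1/8*1/1) = [19/64, 3/8)
  emit 'a', narrow to [1/4, 9/32)
Step 3: interval [1/4, 9/32), width = 9/32 - 1/4 = 1/32
  'a': [1/4 + 1/32*0/1, 1/4 + 1/32*1/4) = [1/4, 33/128)
  'c': [1/4 + 1/32*1/4, 1/4 + 1/32*3/8) = [33/128, 67/256)
  'f': [1/4 + 1/32*3/8, 1/4 + 1/32*1/1) = [67/256, 9/32) <- contains code 139/512
  emit 'f', narrow to [67/256, 9/32)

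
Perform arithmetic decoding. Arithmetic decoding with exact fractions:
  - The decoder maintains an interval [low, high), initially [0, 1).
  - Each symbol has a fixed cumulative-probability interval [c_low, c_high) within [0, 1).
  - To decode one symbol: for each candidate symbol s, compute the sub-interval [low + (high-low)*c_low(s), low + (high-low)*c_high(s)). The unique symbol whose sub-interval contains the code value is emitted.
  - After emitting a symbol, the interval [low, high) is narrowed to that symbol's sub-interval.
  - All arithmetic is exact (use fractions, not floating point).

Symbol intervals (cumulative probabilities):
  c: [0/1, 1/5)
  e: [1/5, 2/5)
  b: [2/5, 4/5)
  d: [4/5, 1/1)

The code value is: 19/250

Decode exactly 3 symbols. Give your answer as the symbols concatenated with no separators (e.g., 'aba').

Step 1: interval [0/1, 1/1), width = 1/1 - 0/1 = 1/1
  'c': [0/1 + 1/1*0/1, 0/1 + 1/1*1/5) = [0/1, 1/5) <- contains code 19/250
  'e': [0/1 + 1/1*1/5, 0/1 + 1/1*2/5) = [1/5, 2/5)
  'b': [0/1 + 1/1*2/5, 0/1 + 1/1*4/5) = [2/5, 4/5)
  'd': [0/1 + 1/1*4/5, 0/1 + 1/1*1/1) = [4/5, 1/1)
  emit 'c', narrow to [0/1, 1/5)
Step 2: interval [0/1, 1/5), width = 1/5 - 0/1 = 1/5
  'c': [0/1 + 1/5*0/1, 0/1 + 1/5*1/5) = [0/1, 1/25)
  'e': [0/1 + 1/5*1/5, 0/1 + 1/5*2/5) = [1/25, 2/25) <- contains code 19/250
  'b': [0/1 + 1/5*2/5, 0/1 + 1/5*4/5) = [2/25, 4/25)
  'd': [0/1 + 1/5*4/5, 0/1 + 1/5*1/1) = [4/25, 1/5)
  emit 'e', narrow to [1/25, 2/25)
Step 3: interval [1/25, 2/25), width = 2/25 - 1/25 = 1/25
  'c': [1/25 + 1/25*0/1, 1/25 + 1/25*1/5) = [1/25, 6/125)
  'e': [1/25 + 1/25*1/5, 1/25 + 1/25*2/5) = [6/125, 7/125)
  'b': [1/25 + 1/25*2/5, 1/25 + 1/25*4/5) = [7/125, 9/125)
  'd': [1/25 + 1/25*4/5, 1/25 + 1/25*1/1) = [9/125, 2/25) <- contains code 19/250
  emit 'd', narrow to [9/125, 2/25)

Answer: ced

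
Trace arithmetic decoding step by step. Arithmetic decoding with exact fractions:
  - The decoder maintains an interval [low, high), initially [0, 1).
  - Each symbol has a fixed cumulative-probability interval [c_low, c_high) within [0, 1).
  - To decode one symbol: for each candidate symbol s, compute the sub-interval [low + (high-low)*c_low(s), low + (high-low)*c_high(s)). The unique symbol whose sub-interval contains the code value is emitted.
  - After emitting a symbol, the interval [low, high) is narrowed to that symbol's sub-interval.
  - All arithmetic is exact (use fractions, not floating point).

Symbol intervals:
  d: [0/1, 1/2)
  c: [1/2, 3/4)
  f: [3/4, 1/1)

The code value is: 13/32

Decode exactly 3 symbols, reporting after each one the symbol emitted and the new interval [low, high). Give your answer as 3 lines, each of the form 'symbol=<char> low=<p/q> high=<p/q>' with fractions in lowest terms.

Step 1: interval [0/1, 1/1), width = 1/1 - 0/1 = 1/1
  'd': [0/1 + 1/1*0/1, 0/1 + 1/1*1/2) = [0/1, 1/2) <- contains code 13/32
  'c': [0/1 + 1/1*1/2, 0/1 + 1/1*3/4) = [1/2, 3/4)
  'f': [0/1 + 1/1*3/4, 0/1 + 1/1*1/1) = [3/4, 1/1)
  emit 'd', narrow to [0/1, 1/2)
Step 2: interval [0/1, 1/2), width = 1/2 - 0/1 = 1/2
  'd': [0/1 + 1/2*0/1, 0/1 + 1/2*1/2) = [0/1, 1/4)
  'c': [0/1 + 1/2*1/2, 0/1 + 1/2*3/4) = [1/4, 3/8)
  'f': [0/1 + 1/2*3/4, 0/1 + 1/2*1/1) = [3/8, 1/2) <- contains code 13/32
  emit 'f', narrow to [3/8, 1/2)
Step 3: interval [3/8, 1/2), width = 1/2 - 3/8 = 1/8
  'd': [3/8 + 1/8*0/1, 3/8 + 1/8*1/2) = [3/8, 7/16) <- contains code 13/32
  'c': [3/8 + 1/8*1/2, 3/8 + 1/8*3/4) = [7/16, 15/32)
  'f': [3/8 + 1/8*3/4, 3/8 + 1/8*1/1) = [15/32, 1/2)
  emit 'd', narrow to [3/8, 7/16)

Answer: symbol=d low=0/1 high=1/2
symbol=f low=3/8 high=1/2
symbol=d low=3/8 high=7/16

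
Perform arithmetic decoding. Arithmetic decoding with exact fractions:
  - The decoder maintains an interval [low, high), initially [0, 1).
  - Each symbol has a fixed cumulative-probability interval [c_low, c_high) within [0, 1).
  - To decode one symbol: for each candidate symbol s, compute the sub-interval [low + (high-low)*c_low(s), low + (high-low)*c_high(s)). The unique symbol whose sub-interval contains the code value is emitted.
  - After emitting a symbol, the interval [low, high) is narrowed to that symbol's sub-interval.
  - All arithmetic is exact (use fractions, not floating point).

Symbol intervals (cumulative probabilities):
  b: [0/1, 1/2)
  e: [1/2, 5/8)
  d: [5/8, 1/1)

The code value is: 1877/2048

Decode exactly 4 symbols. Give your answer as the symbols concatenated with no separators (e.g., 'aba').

Answer: ddbd

Derivation:
Step 1: interval [0/1, 1/1), width = 1/1 - 0/1 = 1/1
  'b': [0/1 + 1/1*0/1, 0/1 + 1/1*1/2) = [0/1, 1/2)
  'e': [0/1 + 1/1*1/2, 0/1 + 1/1*5/8) = [1/2, 5/8)
  'd': [0/1 + 1/1*5/8, 0/1 + 1/1*1/1) = [5/8, 1/1) <- contains code 1877/2048
  emit 'd', narrow to [5/8, 1/1)
Step 2: interval [5/8, 1/1), width = 1/1 - 5/8 = 3/8
  'b': [5/8 + 3/8*0/1, 5/8 + 3/8*1/2) = [5/8, 13/16)
  'e': [5/8 + 3/8*1/2, 5/8 + 3/8*5/8) = [13/16, 55/64)
  'd': [5/8 + 3/8*5/8, 5/8 + 3/8*1/1) = [55/64, 1/1) <- contains code 1877/2048
  emit 'd', narrow to [55/64, 1/1)
Step 3: interval [55/64, 1/1), width = 1/1 - 55/64 = 9/64
  'b': [55/64 + 9/64*0/1, 55/64 + 9/64*1/2) = [55/64, 119/128) <- contains code 1877/2048
  'e': [55/64 + 9/64*1/2, 55/64 + 9/64*5/8) = [119/128, 485/512)
  'd': [55/64 + 9/64*5/8, 55/64 + 9/64*1/1) = [485/512, 1/1)
  emit 'b', narrow to [55/64, 119/128)
Step 4: interval [55/64, 119/128), width = 119/128 - 55/64 = 9/128
  'b': [55/64 + 9/128*0/1, 55/64 + 9/128*1/2) = [55/64, 229/256)
  'e': [55/64 + 9/128*1/2, 55/64 + 9/128*5/8) = [229/256, 925/1024)
  'd': [55/64 + 9/128*5/8, 55/64 + 9/128*1/1) = [925/1024, 119/128) <- contains code 1877/2048
  emit 'd', narrow to [925/1024, 119/128)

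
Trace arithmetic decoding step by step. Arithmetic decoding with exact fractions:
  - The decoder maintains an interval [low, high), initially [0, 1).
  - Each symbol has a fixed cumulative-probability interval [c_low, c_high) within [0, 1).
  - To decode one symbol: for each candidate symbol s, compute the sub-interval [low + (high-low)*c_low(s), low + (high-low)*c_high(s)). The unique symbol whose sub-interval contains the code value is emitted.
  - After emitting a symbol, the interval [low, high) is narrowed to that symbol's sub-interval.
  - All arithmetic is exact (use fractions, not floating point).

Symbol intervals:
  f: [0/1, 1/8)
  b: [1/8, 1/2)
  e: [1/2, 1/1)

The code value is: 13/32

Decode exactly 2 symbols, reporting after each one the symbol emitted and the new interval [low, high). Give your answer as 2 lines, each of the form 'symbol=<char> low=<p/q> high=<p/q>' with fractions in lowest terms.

Answer: symbol=b low=1/8 high=1/2
symbol=e low=5/16 high=1/2

Derivation:
Step 1: interval [0/1, 1/1), width = 1/1 - 0/1 = 1/1
  'f': [0/1 + 1/1*0/1, 0/1 + 1/1*1/8) = [0/1, 1/8)
  'b': [0/1 + 1/1*1/8, 0/1 + 1/1*1/2) = [1/8, 1/2) <- contains code 13/32
  'e': [0/1 + 1/1*1/2, 0/1 + 1/1*1/1) = [1/2, 1/1)
  emit 'b', narrow to [1/8, 1/2)
Step 2: interval [1/8, 1/2), width = 1/2 - 1/8 = 3/8
  'f': [1/8 + 3/8*0/1, 1/8 + 3/8*1/8) = [1/8, 11/64)
  'b': [1/8 + 3/8*1/8, 1/8 + 3/8*1/2) = [11/64, 5/16)
  'e': [1/8 + 3/8*1/2, 1/8 + 3/8*1/1) = [5/16, 1/2) <- contains code 13/32
  emit 'e', narrow to [5/16, 1/2)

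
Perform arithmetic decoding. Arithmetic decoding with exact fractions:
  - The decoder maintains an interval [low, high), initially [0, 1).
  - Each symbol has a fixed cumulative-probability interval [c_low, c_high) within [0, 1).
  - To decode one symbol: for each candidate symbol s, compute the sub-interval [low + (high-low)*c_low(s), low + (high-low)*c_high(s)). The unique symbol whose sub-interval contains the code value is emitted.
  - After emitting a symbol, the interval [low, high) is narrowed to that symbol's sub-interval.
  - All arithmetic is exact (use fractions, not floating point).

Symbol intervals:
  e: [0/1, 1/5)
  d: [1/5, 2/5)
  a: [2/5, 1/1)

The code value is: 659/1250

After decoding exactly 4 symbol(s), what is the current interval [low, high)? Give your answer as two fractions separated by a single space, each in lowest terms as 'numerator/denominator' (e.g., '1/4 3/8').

Answer: 328/625 331/625

Derivation:
Step 1: interval [0/1, 1/1), width = 1/1 - 0/1 = 1/1
  'e': [0/1 + 1/1*0/1, 0/1 + 1/1*1/5) = [0/1, 1/5)
  'd': [0/1 + 1/1*1/5, 0/1 + 1/1*2/5) = [1/5, 2/5)
  'a': [0/1 + 1/1*2/5, 0/1 + 1/1*1/1) = [2/5, 1/1) <- contains code 659/1250
  emit 'a', narrow to [2/5, 1/1)
Step 2: interval [2/5, 1/1), width = 1/1 - 2/5 = 3/5
  'e': [2/5 + 3/5*0/1, 2/5 + 3/5*1/5) = [2/5, 13/25)
  'd': [2/5 + 3/5*1/5, 2/5 + 3/5*2/5) = [13/25, 16/25) <- contains code 659/1250
  'a': [2/5 + 3/5*2/5, 2/5 + 3/5*1/1) = [16/25, 1/1)
  emit 'd', narrow to [13/25, 16/25)
Step 3: interval [13/25, 16/25), width = 16/25 - 13/25 = 3/25
  'e': [13/25 + 3/25*0/1, 13/25 + 3/25*1/5) = [13/25, 68/125) <- contains code 659/1250
  'd': [13/25 + 3/25*1/5, 13/25 + 3/25*2/5) = [68/125, 71/125)
  'a': [13/25 + 3/25*2/5, 13/25 + 3/25*1/1) = [71/125, 16/25)
  emit 'e', narrow to [13/25, 68/125)
Step 4: interval [13/25, 68/125), width = 68/125 - 13/25 = 3/125
  'e': [13/25 + 3/125*0/1, 13/25 + 3/125*1/5) = [13/25, 328/625)
  'd': [13/25 + 3/125*1/5, 13/25 + 3/125*2/5) = [328/625, 331/625) <- contains code 659/1250
  'a': [13/25 + 3/125*2/5, 13/25 + 3/125*1/1) = [331/625, 68/125)
  emit 'd', narrow to [328/625, 331/625)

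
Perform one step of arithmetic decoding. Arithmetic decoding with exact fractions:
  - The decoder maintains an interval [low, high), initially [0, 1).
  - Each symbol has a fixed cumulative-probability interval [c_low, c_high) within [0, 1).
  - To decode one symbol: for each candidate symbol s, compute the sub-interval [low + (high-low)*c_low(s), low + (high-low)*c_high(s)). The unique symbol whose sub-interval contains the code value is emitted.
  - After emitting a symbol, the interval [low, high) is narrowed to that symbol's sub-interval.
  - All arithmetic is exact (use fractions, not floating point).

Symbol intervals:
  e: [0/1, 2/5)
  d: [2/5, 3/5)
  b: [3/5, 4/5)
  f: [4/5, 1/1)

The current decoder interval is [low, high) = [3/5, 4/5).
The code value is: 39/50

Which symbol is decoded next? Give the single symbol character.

Answer: f

Derivation:
Interval width = high − low = 4/5 − 3/5 = 1/5
Scaled code = (code − low) / width = (39/50 − 3/5) / 1/5 = 9/10
  e: [0/1, 2/5) 
  d: [2/5, 3/5) 
  b: [3/5, 4/5) 
  f: [4/5, 1/1) ← scaled code falls here ✓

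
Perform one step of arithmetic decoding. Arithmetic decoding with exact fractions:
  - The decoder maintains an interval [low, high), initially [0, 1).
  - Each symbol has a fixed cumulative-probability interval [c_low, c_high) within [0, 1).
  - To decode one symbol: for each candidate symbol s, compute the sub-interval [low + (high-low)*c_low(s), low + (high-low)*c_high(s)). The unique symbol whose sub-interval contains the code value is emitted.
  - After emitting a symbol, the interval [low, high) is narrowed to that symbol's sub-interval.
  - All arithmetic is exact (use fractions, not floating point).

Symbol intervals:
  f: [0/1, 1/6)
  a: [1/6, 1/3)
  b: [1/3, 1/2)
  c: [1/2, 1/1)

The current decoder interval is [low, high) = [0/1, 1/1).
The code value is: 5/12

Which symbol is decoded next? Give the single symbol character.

Interval width = high − low = 1/1 − 0/1 = 1/1
Scaled code = (code − low) / width = (5/12 − 0/1) / 1/1 = 5/12
  f: [0/1, 1/6) 
  a: [1/6, 1/3) 
  b: [1/3, 1/2) ← scaled code falls here ✓
  c: [1/2, 1/1) 

Answer: b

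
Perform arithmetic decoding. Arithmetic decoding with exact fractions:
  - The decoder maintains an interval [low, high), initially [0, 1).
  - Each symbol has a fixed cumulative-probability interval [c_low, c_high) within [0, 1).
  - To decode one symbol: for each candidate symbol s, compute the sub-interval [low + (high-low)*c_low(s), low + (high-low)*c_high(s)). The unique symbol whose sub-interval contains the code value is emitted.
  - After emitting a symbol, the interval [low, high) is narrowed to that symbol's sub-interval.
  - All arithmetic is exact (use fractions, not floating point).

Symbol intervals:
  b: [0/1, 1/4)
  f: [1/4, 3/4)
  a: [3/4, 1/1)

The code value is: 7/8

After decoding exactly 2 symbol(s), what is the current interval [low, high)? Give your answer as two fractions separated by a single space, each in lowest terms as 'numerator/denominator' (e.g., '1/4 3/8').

Step 1: interval [0/1, 1/1), width = 1/1 - 0/1 = 1/1
  'b': [0/1 + 1/1*0/1, 0/1 + 1/1*1/4) = [0/1, 1/4)
  'f': [0/1 + 1/1*1/4, 0/1 + 1/1*3/4) = [1/4, 3/4)
  'a': [0/1 + 1/1*3/4, 0/1 + 1/1*1/1) = [3/4, 1/1) <- contains code 7/8
  emit 'a', narrow to [3/4, 1/1)
Step 2: interval [3/4, 1/1), width = 1/1 - 3/4 = 1/4
  'b': [3/4 + 1/4*0/1, 3/4 + 1/4*1/4) = [3/4, 13/16)
  'f': [3/4 + 1/4*1/4, 3/4 + 1/4*3/4) = [13/16, 15/16) <- contains code 7/8
  'a': [3/4 + 1/4*3/4, 3/4 + 1/4*1/1) = [15/16, 1/1)
  emit 'f', narrow to [13/16, 15/16)

Answer: 13/16 15/16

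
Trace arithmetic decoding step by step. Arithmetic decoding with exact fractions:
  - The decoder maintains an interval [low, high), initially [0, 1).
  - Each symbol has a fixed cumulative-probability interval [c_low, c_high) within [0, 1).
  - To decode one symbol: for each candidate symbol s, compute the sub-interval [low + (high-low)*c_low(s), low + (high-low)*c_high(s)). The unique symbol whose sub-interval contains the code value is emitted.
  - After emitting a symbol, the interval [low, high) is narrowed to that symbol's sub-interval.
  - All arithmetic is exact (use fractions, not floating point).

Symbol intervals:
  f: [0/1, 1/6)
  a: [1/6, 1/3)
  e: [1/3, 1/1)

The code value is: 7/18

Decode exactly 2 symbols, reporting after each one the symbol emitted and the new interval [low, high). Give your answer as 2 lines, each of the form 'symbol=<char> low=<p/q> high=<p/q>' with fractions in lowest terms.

Step 1: interval [0/1, 1/1), width = 1/1 - 0/1 = 1/1
  'f': [0/1 + 1/1*0/1, 0/1 + 1/1*1/6) = [0/1, 1/6)
  'a': [0/1 + 1/1*1/6, 0/1 + 1/1*1/3) = [1/6, 1/3)
  'e': [0/1 + 1/1*1/3, 0/1 + 1/1*1/1) = [1/3, 1/1) <- contains code 7/18
  emit 'e', narrow to [1/3, 1/1)
Step 2: interval [1/3, 1/1), width = 1/1 - 1/3 = 2/3
  'f': [1/3 + 2/3*0/1, 1/3 + 2/3*1/6) = [1/3, 4/9) <- contains code 7/18
  'a': [1/3 + 2/3*1/6, 1/3 + 2/3*1/3) = [4/9, 5/9)
  'e': [1/3 + 2/3*1/3, 1/3 + 2/3*1/1) = [5/9, 1/1)
  emit 'f', narrow to [1/3, 4/9)

Answer: symbol=e low=1/3 high=1/1
symbol=f low=1/3 high=4/9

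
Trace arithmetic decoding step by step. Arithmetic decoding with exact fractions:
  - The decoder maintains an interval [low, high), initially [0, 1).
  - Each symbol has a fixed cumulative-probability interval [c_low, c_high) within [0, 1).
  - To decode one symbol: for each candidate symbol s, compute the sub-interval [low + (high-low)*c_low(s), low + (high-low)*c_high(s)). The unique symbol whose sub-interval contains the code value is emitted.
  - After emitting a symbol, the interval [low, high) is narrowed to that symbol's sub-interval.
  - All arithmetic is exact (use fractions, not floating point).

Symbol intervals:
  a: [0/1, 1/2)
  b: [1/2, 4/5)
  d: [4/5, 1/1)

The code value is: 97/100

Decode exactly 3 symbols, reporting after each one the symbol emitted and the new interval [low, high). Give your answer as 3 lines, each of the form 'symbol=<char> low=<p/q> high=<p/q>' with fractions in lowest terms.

Step 1: interval [0/1, 1/1), width = 1/1 - 0/1 = 1/1
  'a': [0/1 + 1/1*0/1, 0/1 + 1/1*1/2) = [0/1, 1/2)
  'b': [0/1 + 1/1*1/2, 0/1 + 1/1*4/5) = [1/2, 4/5)
  'd': [0/1 + 1/1*4/5, 0/1 + 1/1*1/1) = [4/5, 1/1) <- contains code 97/100
  emit 'd', narrow to [4/5, 1/1)
Step 2: interval [4/5, 1/1), width = 1/1 - 4/5 = 1/5
  'a': [4/5 + 1/5*0/1, 4/5 + 1/5*1/2) = [4/5, 9/10)
  'b': [4/5 + 1/5*1/2, 4/5 + 1/5*4/5) = [9/10, 24/25)
  'd': [4/5 + 1/5*4/5, 4/5 + 1/5*1/1) = [24/25, 1/1) <- contains code 97/100
  emit 'd', narrow to [24/25, 1/1)
Step 3: interval [24/25, 1/1), width = 1/1 - 24/25 = 1/25
  'a': [24/25 + 1/25*0/1, 24/25 + 1/25*1/2) = [24/25, 49/50) <- contains code 97/100
  'b': [24/25 + 1/25*1/2, 24/25 + 1/25*4/5) = [49/50, 124/125)
  'd': [24/25 + 1/25*4/5, 24/25 + 1/25*1/1) = [124/125, 1/1)
  emit 'a', narrow to [24/25, 49/50)

Answer: symbol=d low=4/5 high=1/1
symbol=d low=24/25 high=1/1
symbol=a low=24/25 high=49/50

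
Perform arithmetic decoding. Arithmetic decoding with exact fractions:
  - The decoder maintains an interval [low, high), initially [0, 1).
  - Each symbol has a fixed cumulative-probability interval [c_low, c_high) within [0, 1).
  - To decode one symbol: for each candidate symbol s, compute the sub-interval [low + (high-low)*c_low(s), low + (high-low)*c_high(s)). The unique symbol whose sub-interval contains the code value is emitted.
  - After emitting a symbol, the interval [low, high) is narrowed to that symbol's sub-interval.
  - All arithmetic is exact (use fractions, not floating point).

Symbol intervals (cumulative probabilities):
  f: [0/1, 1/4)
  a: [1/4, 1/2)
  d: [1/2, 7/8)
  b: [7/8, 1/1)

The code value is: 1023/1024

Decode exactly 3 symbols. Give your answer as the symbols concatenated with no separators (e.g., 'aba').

Step 1: interval [0/1, 1/1), width = 1/1 - 0/1 = 1/1
  'f': [0/1 + 1/1*0/1, 0/1 + 1/1*1/4) = [0/1, 1/4)
  'a': [0/1 + 1/1*1/4, 0/1 + 1/1*1/2) = [1/4, 1/2)
  'd': [0/1 + 1/1*1/2, 0/1 + 1/1*7/8) = [1/2, 7/8)
  'b': [0/1 + 1/1*7/8, 0/1 + 1/1*1/1) = [7/8, 1/1) <- contains code 1023/1024
  emit 'b', narrow to [7/8, 1/1)
Step 2: interval [7/8, 1/1), width = 1/1 - 7/8 = 1/8
  'f': [7/8 + 1/8*0/1, 7/8 + 1/8*1/4) = [7/8, 29/32)
  'a': [7/8 + 1/8*1/4, 7/8 + 1/8*1/2) = [29/32, 15/16)
  'd': [7/8 + 1/8*1/2, 7/8 + 1/8*7/8) = [15/16, 63/64)
  'b': [7/8 + 1/8*7/8, 7/8 + 1/8*1/1) = [63/64, 1/1) <- contains code 1023/1024
  emit 'b', narrow to [63/64, 1/1)
Step 3: interval [63/64, 1/1), width = 1/1 - 63/64 = 1/64
  'f': [63/64 + 1/64*0/1, 63/64 + 1/64*1/4) = [63/64, 253/256)
  'a': [63/64 + 1/64*1/4, 63/64 + 1/64*1/2) = [253/256, 127/128)
  'd': [63/64 + 1/64*1/2, 63/64 + 1/64*7/8) = [127/128, 511/512)
  'b': [63/64 + 1/64*7/8, 63/64 + 1/64*1/1) = [511/512, 1/1) <- contains code 1023/1024
  emit 'b', narrow to [511/512, 1/1)

Answer: bbb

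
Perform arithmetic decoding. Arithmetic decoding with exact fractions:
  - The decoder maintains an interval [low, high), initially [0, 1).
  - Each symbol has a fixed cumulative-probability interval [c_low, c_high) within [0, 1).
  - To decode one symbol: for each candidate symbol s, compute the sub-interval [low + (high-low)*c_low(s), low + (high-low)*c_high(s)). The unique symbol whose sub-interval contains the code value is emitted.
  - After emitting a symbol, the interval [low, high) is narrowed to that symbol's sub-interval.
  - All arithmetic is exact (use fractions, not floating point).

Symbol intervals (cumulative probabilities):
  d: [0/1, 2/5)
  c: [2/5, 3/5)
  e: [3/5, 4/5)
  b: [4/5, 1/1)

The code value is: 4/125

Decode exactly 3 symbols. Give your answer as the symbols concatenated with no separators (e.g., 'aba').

Step 1: interval [0/1, 1/1), width = 1/1 - 0/1 = 1/1
  'd': [0/1 + 1/1*0/1, 0/1 + 1/1*2/5) = [0/1, 2/5) <- contains code 4/125
  'c': [0/1 + 1/1*2/5, 0/1 + 1/1*3/5) = [2/5, 3/5)
  'e': [0/1 + 1/1*3/5, 0/1 + 1/1*4/5) = [3/5, 4/5)
  'b': [0/1 + 1/1*4/5, 0/1 + 1/1*1/1) = [4/5, 1/1)
  emit 'd', narrow to [0/1, 2/5)
Step 2: interval [0/1, 2/5), width = 2/5 - 0/1 = 2/5
  'd': [0/1 + 2/5*0/1, 0/1 + 2/5*2/5) = [0/1, 4/25) <- contains code 4/125
  'c': [0/1 + 2/5*2/5, 0/1 + 2/5*3/5) = [4/25, 6/25)
  'e': [0/1 + 2/5*3/5, 0/1 + 2/5*4/5) = [6/25, 8/25)
  'b': [0/1 + 2/5*4/5, 0/1 + 2/5*1/1) = [8/25, 2/5)
  emit 'd', narrow to [0/1, 4/25)
Step 3: interval [0/1, 4/25), width = 4/25 - 0/1 = 4/25
  'd': [0/1 + 4/25*0/1, 0/1 + 4/25*2/5) = [0/1, 8/125) <- contains code 4/125
  'c': [0/1 + 4/25*2/5, 0/1 + 4/25*3/5) = [8/125, 12/125)
  'e': [0/1 + 4/25*3/5, 0/1 + 4/25*4/5) = [12/125, 16/125)
  'b': [0/1 + 4/25*4/5, 0/1 + 4/25*1/1) = [16/125, 4/25)
  emit 'd', narrow to [0/1, 8/125)

Answer: ddd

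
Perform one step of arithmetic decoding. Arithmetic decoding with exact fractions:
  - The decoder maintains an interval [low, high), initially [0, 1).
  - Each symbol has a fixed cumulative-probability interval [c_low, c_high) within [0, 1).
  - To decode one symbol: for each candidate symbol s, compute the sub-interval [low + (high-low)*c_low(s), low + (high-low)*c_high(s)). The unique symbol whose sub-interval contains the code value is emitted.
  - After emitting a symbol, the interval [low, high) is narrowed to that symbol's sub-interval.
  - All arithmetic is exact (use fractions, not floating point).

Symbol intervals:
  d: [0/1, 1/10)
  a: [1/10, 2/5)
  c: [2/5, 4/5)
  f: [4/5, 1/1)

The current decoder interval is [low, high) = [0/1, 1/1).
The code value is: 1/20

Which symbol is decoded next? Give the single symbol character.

Interval width = high − low = 1/1 − 0/1 = 1/1
Scaled code = (code − low) / width = (1/20 − 0/1) / 1/1 = 1/20
  d: [0/1, 1/10) ← scaled code falls here ✓
  a: [1/10, 2/5) 
  c: [2/5, 4/5) 
  f: [4/5, 1/1) 

Answer: d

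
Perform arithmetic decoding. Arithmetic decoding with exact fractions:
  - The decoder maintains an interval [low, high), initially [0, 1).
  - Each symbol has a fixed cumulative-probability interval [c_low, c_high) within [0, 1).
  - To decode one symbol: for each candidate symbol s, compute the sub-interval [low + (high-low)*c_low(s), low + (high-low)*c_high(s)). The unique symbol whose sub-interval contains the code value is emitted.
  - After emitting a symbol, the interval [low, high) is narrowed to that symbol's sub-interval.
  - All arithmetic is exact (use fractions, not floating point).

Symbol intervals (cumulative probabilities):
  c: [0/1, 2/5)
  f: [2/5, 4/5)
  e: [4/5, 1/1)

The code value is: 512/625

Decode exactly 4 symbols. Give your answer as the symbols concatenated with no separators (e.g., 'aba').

Answer: eccf

Derivation:
Step 1: interval [0/1, 1/1), width = 1/1 - 0/1 = 1/1
  'c': [0/1 + 1/1*0/1, 0/1 + 1/1*2/5) = [0/1, 2/5)
  'f': [0/1 + 1/1*2/5, 0/1 + 1/1*4/5) = [2/5, 4/5)
  'e': [0/1 + 1/1*4/5, 0/1 + 1/1*1/1) = [4/5, 1/1) <- contains code 512/625
  emit 'e', narrow to [4/5, 1/1)
Step 2: interval [4/5, 1/1), width = 1/1 - 4/5 = 1/5
  'c': [4/5 + 1/5*0/1, 4/5 + 1/5*2/5) = [4/5, 22/25) <- contains code 512/625
  'f': [4/5 + 1/5*2/5, 4/5 + 1/5*4/5) = [22/25, 24/25)
  'e': [4/5 + 1/5*4/5, 4/5 + 1/5*1/1) = [24/25, 1/1)
  emit 'c', narrow to [4/5, 22/25)
Step 3: interval [4/5, 22/25), width = 22/25 - 4/5 = 2/25
  'c': [4/5 + 2/25*0/1, 4/5 + 2/25*2/5) = [4/5, 104/125) <- contains code 512/625
  'f': [4/5 + 2/25*2/5, 4/5 + 2/25*4/5) = [104/125, 108/125)
  'e': [4/5 + 2/25*4/5, 4/5 + 2/25*1/1) = [108/125, 22/25)
  emit 'c', narrow to [4/5, 104/125)
Step 4: interval [4/5, 104/125), width = 104/125 - 4/5 = 4/125
  'c': [4/5 + 4/125*0/1, 4/5 + 4/125*2/5) = [4/5, 508/625)
  'f': [4/5 + 4/125*2/5, 4/5 + 4/125*4/5) = [508/625, 516/625) <- contains code 512/625
  'e': [4/5 + 4/125*4/5, 4/5 + 4/125*1/1) = [516/625, 104/125)
  emit 'f', narrow to [508/625, 516/625)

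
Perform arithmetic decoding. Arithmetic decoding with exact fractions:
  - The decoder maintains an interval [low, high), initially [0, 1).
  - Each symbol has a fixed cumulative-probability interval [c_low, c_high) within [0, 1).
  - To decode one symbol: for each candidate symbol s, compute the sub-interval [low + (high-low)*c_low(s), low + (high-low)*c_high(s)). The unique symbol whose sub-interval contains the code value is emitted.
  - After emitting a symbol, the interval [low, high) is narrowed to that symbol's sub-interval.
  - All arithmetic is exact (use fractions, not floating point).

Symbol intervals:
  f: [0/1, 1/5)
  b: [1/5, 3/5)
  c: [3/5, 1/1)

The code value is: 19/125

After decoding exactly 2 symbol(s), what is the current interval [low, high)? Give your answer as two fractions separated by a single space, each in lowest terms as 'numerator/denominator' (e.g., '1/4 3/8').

Answer: 3/25 1/5

Derivation:
Step 1: interval [0/1, 1/1), width = 1/1 - 0/1 = 1/1
  'f': [0/1 + 1/1*0/1, 0/1 + 1/1*1/5) = [0/1, 1/5) <- contains code 19/125
  'b': [0/1 + 1/1*1/5, 0/1 + 1/1*3/5) = [1/5, 3/5)
  'c': [0/1 + 1/1*3/5, 0/1 + 1/1*1/1) = [3/5, 1/1)
  emit 'f', narrow to [0/1, 1/5)
Step 2: interval [0/1, 1/5), width = 1/5 - 0/1 = 1/5
  'f': [0/1 + 1/5*0/1, 0/1 + 1/5*1/5) = [0/1, 1/25)
  'b': [0/1 + 1/5*1/5, 0/1 + 1/5*3/5) = [1/25, 3/25)
  'c': [0/1 + 1/5*3/5, 0/1 + 1/5*1/1) = [3/25, 1/5) <- contains code 19/125
  emit 'c', narrow to [3/25, 1/5)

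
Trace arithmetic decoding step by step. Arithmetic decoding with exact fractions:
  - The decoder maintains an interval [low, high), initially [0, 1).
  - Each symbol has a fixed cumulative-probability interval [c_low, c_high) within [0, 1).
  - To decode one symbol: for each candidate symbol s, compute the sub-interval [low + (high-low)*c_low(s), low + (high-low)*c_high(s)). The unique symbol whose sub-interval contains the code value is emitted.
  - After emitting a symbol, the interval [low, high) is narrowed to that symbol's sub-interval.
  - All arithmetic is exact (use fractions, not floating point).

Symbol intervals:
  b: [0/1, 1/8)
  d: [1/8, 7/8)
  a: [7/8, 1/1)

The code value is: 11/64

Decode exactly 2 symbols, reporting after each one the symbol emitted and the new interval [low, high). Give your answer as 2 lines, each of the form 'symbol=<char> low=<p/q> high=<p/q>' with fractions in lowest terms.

Step 1: interval [0/1, 1/1), width = 1/1 - 0/1 = 1/1
  'b': [0/1 + 1/1*0/1, 0/1 + 1/1*1/8) = [0/1, 1/8)
  'd': [0/1 + 1/1*1/8, 0/1 + 1/1*7/8) = [1/8, 7/8) <- contains code 11/64
  'a': [0/1 + 1/1*7/8, 0/1 + 1/1*1/1) = [7/8, 1/1)
  emit 'd', narrow to [1/8, 7/8)
Step 2: interval [1/8, 7/8), width = 7/8 - 1/8 = 3/4
  'b': [1/8 + 3/4*0/1, 1/8 + 3/4*1/8) = [1/8, 7/32) <- contains code 11/64
  'd': [1/8 + 3/4*1/8, 1/8 + 3/4*7/8) = [7/32, 25/32)
  'a': [1/8 + 3/4*7/8, 1/8 + 3/4*1/1) = [25/32, 7/8)
  emit 'b', narrow to [1/8, 7/32)

Answer: symbol=d low=1/8 high=7/8
symbol=b low=1/8 high=7/32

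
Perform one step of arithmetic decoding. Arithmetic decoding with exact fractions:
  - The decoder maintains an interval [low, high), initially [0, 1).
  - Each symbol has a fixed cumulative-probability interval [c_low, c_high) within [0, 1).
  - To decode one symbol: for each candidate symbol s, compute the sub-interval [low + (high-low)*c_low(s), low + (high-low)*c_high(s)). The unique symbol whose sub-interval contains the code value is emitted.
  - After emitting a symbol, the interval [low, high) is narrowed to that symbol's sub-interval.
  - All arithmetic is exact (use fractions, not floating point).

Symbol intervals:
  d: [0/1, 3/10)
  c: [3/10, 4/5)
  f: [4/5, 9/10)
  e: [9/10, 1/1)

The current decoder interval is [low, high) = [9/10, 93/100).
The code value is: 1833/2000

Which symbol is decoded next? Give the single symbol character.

Interval width = high − low = 93/100 − 9/10 = 3/100
Scaled code = (code − low) / width = (1833/2000 − 9/10) / 3/100 = 11/20
  d: [0/1, 3/10) 
  c: [3/10, 4/5) ← scaled code falls here ✓
  f: [4/5, 9/10) 
  e: [9/10, 1/1) 

Answer: c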